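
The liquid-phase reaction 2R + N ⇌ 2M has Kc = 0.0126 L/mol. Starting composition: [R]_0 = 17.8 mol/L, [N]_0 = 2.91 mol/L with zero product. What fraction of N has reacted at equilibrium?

X = 0.396

Let X = conversion of N; extent ξ = 2.91·X mol/L.
Concentrations: [R] = 17.8 − 5.82X; [N] = 2.91 − 2.91X; [M] = 5.82X.
Kc = [M]^2 / ([R]^2 [N]).
Equating to 0.0126 L/mol: the physical root is X = 0.396.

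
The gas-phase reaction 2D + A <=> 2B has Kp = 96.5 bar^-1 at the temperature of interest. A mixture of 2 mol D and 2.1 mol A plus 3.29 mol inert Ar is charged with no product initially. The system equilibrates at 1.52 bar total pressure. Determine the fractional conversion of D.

Let X = conversion of D (basis 2 mol D); extent of reaction ξ = X.
At extent ξ: n_D = 2 − 2X; n_A = 2.1 − X; n_B = 2X; n_I = 3.29 (inert).
Total moles n_T = 7.39 − X.
With p_i = (n_i/n_T)P, Kp = p_B^2 / (p_D^2 p_A).
This yields a degree-3 equation in X; solving on (0,1), X = 0.842.

X = 0.842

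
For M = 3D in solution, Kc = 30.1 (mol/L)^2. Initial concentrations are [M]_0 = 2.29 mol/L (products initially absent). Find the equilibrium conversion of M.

Let X = conversion of M; extent ξ = 2.29·X mol/L.
Concentrations: [M] = 2.29 − 2.29X; [D] = 6.87X.
Kc = [D]^3 / ([M]).
Solving Kc = 30.1 for X ∈ (0,1): X = 0.480.

X = 0.480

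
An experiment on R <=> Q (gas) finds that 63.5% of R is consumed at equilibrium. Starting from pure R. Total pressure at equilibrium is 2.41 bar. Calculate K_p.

K_p = 1.74

Let X = conversion of R (basis 1 mol R); extent of reaction ξ = X.
Mole table: n_R = 1 − X; n_Q = X.
Since Δν = 0, n_T = 1 throughout.
At X = 0.635: n_R = 0.365, n_Q = 0.635, n_T = 1.
p_i = (n_i/n_T)·P. K_p = p_Q / (p_R) = 1.74.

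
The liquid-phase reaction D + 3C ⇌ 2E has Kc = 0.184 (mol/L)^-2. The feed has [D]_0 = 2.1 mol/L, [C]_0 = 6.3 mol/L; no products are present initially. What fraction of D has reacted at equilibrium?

Let X = conversion of D; extent ξ = 2.1·X mol/L.
Concentrations: [D] = 2.1 − 2.1X; [C] = 6.3 − 6.3X; [E] = 4.2X.
Kc = [E]^2 / ([D] [C]^3).
Solving Kc = 0.184 for X ∈ (0,1): X = 0.526.

X = 0.526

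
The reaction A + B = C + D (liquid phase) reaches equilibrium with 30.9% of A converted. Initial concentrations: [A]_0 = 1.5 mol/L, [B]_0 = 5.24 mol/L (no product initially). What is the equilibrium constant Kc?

Let X = conversion of A.
Concentrations: [A] = 1.5 − 1.5X; [B] = 5.24 − 1.5X; [C] = 1.5X; [D] = 1.5X.
At X = 0.309: [A] = 1.04, [B] = 4.78, [C] = 0.464, [D] = 0.464.
Kc = [C] [D] / ([A] [B]) = 0.0434.

Kc = 0.0434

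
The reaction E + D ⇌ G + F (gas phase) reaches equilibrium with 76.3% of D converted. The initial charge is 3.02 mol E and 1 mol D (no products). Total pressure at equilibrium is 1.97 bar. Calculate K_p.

K_p = 1.09

Basis: 1 mol D initially; let X = conversion of D. Extent ξ = X.
Moles: n_E = 3.02 − X; n_D = 1 − X; n_G = X; n_F = X.
Since Δν = 0, n_T = 4.02 throughout.
At X = 0.763: n_E = 2.26, n_D = 0.237, n_G = 0.763, n_F = 0.763, n_T = 4.02.
p_i = (n_i/n_T)·P. K_p = p_G p_F / (p_E p_D) = 1.09.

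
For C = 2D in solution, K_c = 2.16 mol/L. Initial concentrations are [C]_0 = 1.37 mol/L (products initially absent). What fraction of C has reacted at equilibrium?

Let X = conversion of C; extent ξ = 1.37·X mol/L.
Concentrations: [C] = 1.37 − 1.37X; [D] = 2.74X.
K_c = [D]^2 / ([C]).
Solving K_c = 2.16 for X ∈ (0,1): X = 0.461.

X = 0.461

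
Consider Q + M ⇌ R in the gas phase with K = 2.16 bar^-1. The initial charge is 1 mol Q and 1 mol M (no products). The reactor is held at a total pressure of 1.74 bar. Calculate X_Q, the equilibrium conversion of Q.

X = 0.542

Let X = conversion of Q (basis 1 mol Q); extent of reaction ξ = X.
Moles: n_Q = 1 − X; n_M = 1 − X; n_R = X.
Total moles n_T = 2 − X.
Mole fractions y_i = n_i/n_T; K = p_R / (p_Q p_M) with p_i = y_i·P.
Setting this equal to 2.16 bar^-1 and taking the physical root (0 < X < 1) gives X = 0.542.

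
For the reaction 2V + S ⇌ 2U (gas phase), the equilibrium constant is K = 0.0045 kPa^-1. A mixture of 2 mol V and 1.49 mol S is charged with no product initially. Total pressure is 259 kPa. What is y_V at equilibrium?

y_V = 0.393

Let X = conversion of V (basis 2 mol V); extent of reaction ξ = X.
Mole table: n_V = 2 − 2X; n_S = 1.49 − X; n_U = 2X.
n_T = Σnᵢ = 3.49 − X.
y_i = n_i/n_T, p_i = y_i·P. K = p_U^2 / (p_V^2 p_S).
Setting this equal to 0.0045 kPa^-1 and taking the physical root (0 < X < 1) gives X = 0.391.
Then n_V = 1.22, n_T = 3.1, so y_V = 0.393.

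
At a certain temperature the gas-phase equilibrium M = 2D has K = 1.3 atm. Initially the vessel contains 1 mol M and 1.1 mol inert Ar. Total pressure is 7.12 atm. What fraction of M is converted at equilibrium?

X = 0.280

Basis: 1 mol M initially; let X = conversion of M. Extent ξ = X.
Species balance: n_M = 1 − X; n_D = 2X; n_I = 1.1 (inert).
Total moles n_T = 2.1 + X.
Mole fractions y_i = n_i/n_T; K = p_D^2 / (p_M) with p_i = y_i·P.
Substituting and setting equal to 1.3 atm gives a polynomial in X; the root in (0,1) is X = 0.280.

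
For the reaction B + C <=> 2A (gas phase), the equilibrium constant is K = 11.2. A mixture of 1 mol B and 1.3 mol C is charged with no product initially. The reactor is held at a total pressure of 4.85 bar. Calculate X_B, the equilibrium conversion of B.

X = 0.704

Take 1 mol B as basis and let X be its fractional conversion, so ξ = X.
Species balance: n_B = 1 − X; n_C = 1.3 − X; n_A = 2X.
n_T stays at 2.3 (no change in mole number).
With p_i = (n_i/n_T)P, K = p_A^2 / (p_B p_C).
Setting this equal to 11.2 and taking the physical root (0 < X < 1) gives X = 0.704.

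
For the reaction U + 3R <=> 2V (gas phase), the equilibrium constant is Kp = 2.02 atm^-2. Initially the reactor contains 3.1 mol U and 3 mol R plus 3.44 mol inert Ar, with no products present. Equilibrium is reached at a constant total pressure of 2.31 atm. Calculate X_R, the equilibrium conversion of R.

X = 0.526

Take 3 mol R as basis and let X be its fractional conversion, so ξ = X.
Mole table: n_U = 3.1 − X; n_R = 3 − 3X; n_V = 2X; n_I = 3.44 (inert).
n_T = Σnᵢ = 9.54 − 2X.
y_i = n_i/n_T, p_i = y_i·P. Kp = p_V^2 / (p_U p_R^3).
Equating to 2.02 atm^-2 and solving on 0 < X < 1: X = 0.526.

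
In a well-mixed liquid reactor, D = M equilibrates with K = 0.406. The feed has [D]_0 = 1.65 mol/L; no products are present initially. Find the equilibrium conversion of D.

X = 0.289

Let X = conversion of D; extent ξ = 1.65·X mol/L.
Concentrations: [D] = 1.65 − 1.65X; [M] = 1.65X.
K = [M] / ([D]).
This equals 0.406 at X = 0.289 (the root in 0 < X < 1).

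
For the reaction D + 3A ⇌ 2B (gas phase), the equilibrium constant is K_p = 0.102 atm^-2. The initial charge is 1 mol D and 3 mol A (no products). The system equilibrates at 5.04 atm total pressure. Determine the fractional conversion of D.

Basis: 1 mol D initially; let X = conversion of D. Extent ξ = X.
Moles: n_D = 1 − X; n_A = 3 − 3X; n_B = 2X.
Summing: n_T = 4 − 2X.
Mole fractions y_i = n_i/n_T; K_p = p_B^2 / (p_D p_A^3) with p_i = y_i·P.
Equating to 0.102 atm^-2 and solving on 0 < X < 1: X = 0.431.

X = 0.431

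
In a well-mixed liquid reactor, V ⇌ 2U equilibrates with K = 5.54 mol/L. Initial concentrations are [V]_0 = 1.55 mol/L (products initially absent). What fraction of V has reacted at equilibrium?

Let X = conversion of V; extent ξ = 1.55·X mol/L.
Concentrations: [V] = 1.55 − 1.55X; [U] = 3.1X.
K = [U]^2 / ([V]).
Solving K = 5.54 for X ∈ (0,1): X = 0.599.

X = 0.599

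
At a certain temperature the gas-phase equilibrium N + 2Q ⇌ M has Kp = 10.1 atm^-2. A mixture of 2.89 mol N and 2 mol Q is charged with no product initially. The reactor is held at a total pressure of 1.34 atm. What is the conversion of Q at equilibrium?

Basis: 2 mol Q initially; let X = conversion of Q. Extent ξ = X.
Mole table: n_N = 2.89 − X; n_Q = 2 − 2X; n_M = X.
Total moles n_T = 4.89 − 2X.
y_i = n_i/n_T, p_i = y_i·P. Kp = p_M / (p_N p_Q^2).
Setting this equal to 10.1 atm^-2 and taking the physical root (0 < X < 1) gives X = 0.763.

X = 0.763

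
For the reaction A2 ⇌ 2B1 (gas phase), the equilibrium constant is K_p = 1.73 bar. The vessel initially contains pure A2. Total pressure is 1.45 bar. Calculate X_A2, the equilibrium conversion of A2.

Let X = conversion of A2 (basis 1 mol A2); extent of reaction ξ = X.
Moles: n_A2 = 1 − X; n_B1 = 2X.
Summing: n_T = 1 + X.
Mole fractions y_i = n_i/n_T; K_p = p_B1^2 / (p_A2) with p_i = y_i·P.
Equating to 1.73 bar and solving on 0 < X < 1: X = 0.479.

X = 0.479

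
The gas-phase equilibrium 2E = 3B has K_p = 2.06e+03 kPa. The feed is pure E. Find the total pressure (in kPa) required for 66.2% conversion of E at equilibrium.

P = 320 kPa

Basis: 1 mol E initially; let X = conversion of E. Extent ξ = 0.5X.
At extent ξ: n_E = 1 − X; n_B = 1.5X.
Summing: n_T = 1 + 0.5X.
K_p = p_B^3 / (p_E^2) with p_i = (n_i/n_T)·P.
At X = 0.662: the mole-fraction product g(X) = Π y_i^ν_i = 6.439. Since K_p = g(X)·P^{1}, P = (K_p/g)^(1/1) = (2.06e+03/6.439)^(1/1) = 320 kPa.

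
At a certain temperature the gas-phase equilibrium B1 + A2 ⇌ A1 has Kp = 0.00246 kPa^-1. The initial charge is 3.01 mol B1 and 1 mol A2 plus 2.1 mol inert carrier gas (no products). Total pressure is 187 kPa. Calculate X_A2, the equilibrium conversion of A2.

Basis: 1 mol A2 initially; let X = conversion of A2. Extent ξ = X.
At extent ξ: n_B1 = 3.01 − X; n_A2 = 1 − X; n_A1 = X; n_I = 2.1 (inert).
Total moles n_T = 6.11 − X.
With p_i = (n_i/n_T)P, Kp = p_A1 / (p_B1 p_A2).
Substituting and setting equal to 0.00246 kPa^-1 gives a polynomial in X; the root in (0,1) is X = 0.180.

X = 0.180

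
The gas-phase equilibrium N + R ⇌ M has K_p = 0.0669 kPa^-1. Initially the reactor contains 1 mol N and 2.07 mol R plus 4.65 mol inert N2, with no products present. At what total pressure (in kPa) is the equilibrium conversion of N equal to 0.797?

P = 319 kPa

Let X = conversion of N (basis 1 mol N); extent of reaction ξ = X.
Moles: n_N = 1 − X; n_R = 2.07 − X; n_M = X; n_I = 4.65 (inert).
Total moles n_T = 7.72 − X.
K_p = p_M / (p_N p_R) with p_i = (n_i/n_T)·P.
At X = 0.797: the mole-fraction product g(X) = Π y_i^ν_i = 21.35. Since K_p = g(X)·P^{-1}, P = (g/K_p)^(1/1) = (21.35/0.0669)^(1/1) = 319 kPa.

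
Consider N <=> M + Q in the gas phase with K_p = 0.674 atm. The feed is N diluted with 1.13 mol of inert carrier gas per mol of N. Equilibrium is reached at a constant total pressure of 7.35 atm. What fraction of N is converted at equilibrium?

X = 0.378

Let X = conversion of N (basis 1 mol N); extent of reaction ξ = X.
At extent ξ: n_N = 1 − X; n_M = X; n_Q = X; n_I = 1.13 (inert).
n_T = Σnᵢ = 2.13 + X.
Mole fractions y_i = n_i/n_T; K_p = p_M p_Q / (p_N) with p_i = y_i·P.
This yields a degree-2 equation in X; solving on (0,1), X = 0.378.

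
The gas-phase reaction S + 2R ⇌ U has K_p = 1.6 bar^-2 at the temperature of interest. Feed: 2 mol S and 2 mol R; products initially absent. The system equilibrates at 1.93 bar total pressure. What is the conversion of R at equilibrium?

Let X = conversion of R (basis 2 mol R); extent of reaction ξ = X.
Moles: n_S = 2 − X; n_R = 2 − 2X; n_U = X.
n_T = Σnᵢ = 4 − 2X.
Mole fractions y_i = n_i/n_T; K_p = p_U / (p_S p_R^2) with p_i = y_i·P.
Setting this equal to 1.6 bar^-2 and taking the physical root (0 < X < 1) gives X = 0.621.

X = 0.621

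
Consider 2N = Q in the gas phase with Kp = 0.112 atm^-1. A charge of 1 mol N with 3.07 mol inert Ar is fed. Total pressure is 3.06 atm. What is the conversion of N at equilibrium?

X = 0.130

Let X = conversion of N (basis 1 mol N); extent of reaction ξ = 0.5X.
Mole table: n_N = 1 − X; n_Q = 0.5X; n_I = 3.07 (inert).
Summing: n_T = 4.07 − 0.5X.
Mole fractions y_i = n_i/n_T; Kp = p_Q / (p_N^2) with p_i = y_i·P.
Equating to 0.112 atm^-1 and solving on 0 < X < 1: X = 0.130.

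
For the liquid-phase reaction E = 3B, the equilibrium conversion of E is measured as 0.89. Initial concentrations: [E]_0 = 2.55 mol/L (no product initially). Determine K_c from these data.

K_c = 1.13e+03 (mol/L)^2

Let X = conversion of E.
Concentrations: [E] = 2.55 − 2.55X; [B] = 7.65X.
At X = 0.89: [E] = 0.28, [B] = 6.81.
K_c = [B]^3 / ([E]) = 1.13e+03 (mol/L)^2.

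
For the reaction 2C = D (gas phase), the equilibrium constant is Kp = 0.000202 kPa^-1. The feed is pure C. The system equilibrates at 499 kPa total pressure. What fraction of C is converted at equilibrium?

Take 1 mol C as basis and let X be its fractional conversion, so ξ = 0.5X.
Species balance: n_C = 1 − X; n_D = 0.5X.
Total moles n_T = 1 − 0.5X.
With p_i = (n_i/n_T)P, Kp = p_D / (p_C^2).
Substituting and setting equal to 0.000202 kPa^-1 gives a polynomial in X; the root in (0,1) is X = 0.156.

X = 0.156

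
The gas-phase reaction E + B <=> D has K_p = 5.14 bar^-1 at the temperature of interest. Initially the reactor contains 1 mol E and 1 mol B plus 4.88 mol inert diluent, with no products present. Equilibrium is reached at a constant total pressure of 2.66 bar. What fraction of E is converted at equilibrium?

X = 0.512

Let X = conversion of E (basis 1 mol E); extent of reaction ξ = X.
Mole table: n_E = 1 − X; n_B = 1 − X; n_D = X; n_I = 4.88 (inert).
Total moles n_T = 6.88 − X.
Mole fractions y_i = n_i/n_T; K_p = p_D / (p_E p_B) with p_i = y_i·P.
Substituting and setting equal to 5.14 bar^-1 gives a polynomial in X; the root in (0,1) is X = 0.512.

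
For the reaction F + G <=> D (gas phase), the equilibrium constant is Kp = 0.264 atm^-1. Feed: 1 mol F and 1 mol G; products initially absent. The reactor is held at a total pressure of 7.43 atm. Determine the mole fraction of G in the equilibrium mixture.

Basis: 1 mol F initially; let X = conversion of F. Extent ξ = X.
Mole table: n_F = 1 − X; n_G = 1 − X; n_D = X.
Total moles n_T = 2 − X.
With p_i = (n_i/n_T)P, Kp = p_D / (p_F p_G).
Setting this equal to 0.264 atm^-1 and taking the physical root (0 < X < 1) gives X = 0.419.
Then n_G = 0.581, n_T = 1.58, so y_G = 0.368.

y_G = 0.368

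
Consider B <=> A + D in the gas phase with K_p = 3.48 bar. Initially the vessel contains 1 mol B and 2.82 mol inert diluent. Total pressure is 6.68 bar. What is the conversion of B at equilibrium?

X = 0.759

Take 1 mol B as basis and let X be its fractional conversion, so ξ = X.
Moles: n_B = 1 − X; n_A = X; n_D = X; n_I = 2.82 (inert).
n_T = Σnᵢ = 3.82 + X.
y_i = n_i/n_T, p_i = y_i·P. K_p = p_A p_D / (p_B).
Equating to 3.48 bar and solving on 0 < X < 1: X = 0.759.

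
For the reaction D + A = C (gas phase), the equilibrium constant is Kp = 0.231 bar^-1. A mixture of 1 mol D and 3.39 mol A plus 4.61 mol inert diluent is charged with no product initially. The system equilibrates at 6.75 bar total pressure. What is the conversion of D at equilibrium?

Basis: 1 mol D initially; let X = conversion of D. Extent ξ = X.
Species balance: n_D = 1 − X; n_A = 3.39 − X; n_C = X; n_I = 4.61 (inert).
n_T = Σnᵢ = 9 − X.
With p_i = (n_i/n_T)P, Kp = p_C / (p_D p_A).
Substituting and setting equal to 0.231 bar^-1 gives a polynomial in X; the root in (0,1) is X = 0.354.

X = 0.354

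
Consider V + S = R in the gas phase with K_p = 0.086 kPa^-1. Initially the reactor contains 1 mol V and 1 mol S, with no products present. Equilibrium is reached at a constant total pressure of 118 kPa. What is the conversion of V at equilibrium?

X = 0.700

Let X = conversion of V (basis 1 mol V); extent of reaction ξ = X.
Species balance: n_V = 1 − X; n_S = 1 − X; n_R = X.
Total moles n_T = 2 − X.
y_i = n_i/n_T, p_i = y_i·P. K_p = p_R / (p_V p_S).
This yields a degree-2 equation in X; solving on (0,1), X = 0.700.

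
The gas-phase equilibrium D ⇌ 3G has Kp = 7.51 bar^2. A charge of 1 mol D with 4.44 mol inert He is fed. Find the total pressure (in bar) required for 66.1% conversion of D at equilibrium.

P = 3.86 bar

Basis: 1 mol D initially; let X = conversion of D. Extent ξ = X.
At extent ξ: n_D = 1 − X; n_G = 3X; n_I = 4.44 (inert).
Summing: n_T = 5.44 + 2X.
Kp = p_G^3 / (p_D) with p_i = (n_i/n_T)·P.
At X = 0.661: the mole-fraction product g(X) = Π y_i^ν_i = 0.5031. Since Kp = g(X)·P^{2}, P = (Kp/g)^(1/2) = (7.51/0.5031)^(1/2) = 3.86 bar.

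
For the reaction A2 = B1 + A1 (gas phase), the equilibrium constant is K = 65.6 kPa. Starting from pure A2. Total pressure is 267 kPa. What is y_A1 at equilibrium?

Basis: 1 mol A2 initially; let X = conversion of A2. Extent ξ = X.
At extent ξ: n_A2 = 1 − X; n_B1 = X; n_A1 = X.
Summing: n_T = 1 + X.
y_i = n_i/n_T, p_i = y_i·P. K = p_B1 p_A1 / (p_A2).
This yields a degree-2 equation in X; solving on (0,1), X = 0.444.
Then n_A1 = 0.444, n_T = 1.44, so y_A1 = 0.308.

y_A1 = 0.308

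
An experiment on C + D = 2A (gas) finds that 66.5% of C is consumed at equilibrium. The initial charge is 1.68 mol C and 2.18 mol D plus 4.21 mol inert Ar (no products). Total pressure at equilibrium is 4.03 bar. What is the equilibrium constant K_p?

K_p = 8.35

Basis: 1.68 mol C initially; let X = conversion of C. Extent ξ = 1.68X.
Moles: n_C = 1.68 − 1.68X; n_D = 2.18 − 1.68X; n_A = 3.36X; n_I = 4.21 (inert).
Total moles n_T = 8.07 (Δν = 0, constant).
At X = 0.665: n_C = 0.563, n_D = 1.06, n_A = 2.23, n_T = 8.07.
p_i = (n_i/n_T)·P. K_p = p_A^2 / (p_C p_D) = 8.35.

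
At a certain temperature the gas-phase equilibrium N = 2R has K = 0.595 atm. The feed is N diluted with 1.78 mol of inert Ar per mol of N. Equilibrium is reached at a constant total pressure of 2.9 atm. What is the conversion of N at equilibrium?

Take 1 mol N as basis and let X be its fractional conversion, so ξ = X.
Mole table: n_N = 1 − X; n_R = 2X; n_I = 1.78 (inert).
Total moles n_T = 2.78 + X.
With p_i = (n_i/n_T)P, K = p_R^2 / (p_N).
Setting this equal to 0.595 atm and taking the physical root (0 < X < 1) gives X = 0.327.

X = 0.327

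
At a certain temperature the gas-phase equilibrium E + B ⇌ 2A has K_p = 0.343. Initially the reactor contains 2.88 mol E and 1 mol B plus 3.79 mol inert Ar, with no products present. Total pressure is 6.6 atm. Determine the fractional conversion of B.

Take 1 mol B as basis and let X be its fractional conversion, so ξ = X.
Moles: n_E = 2.88 − X; n_B = 1 − X; n_A = 2X; n_I = 3.79 (inert).
Since Δν = 0, n_T = 7.67 throughout.
Mole fractions y_i = n_i/n_T; K_p = p_A^2 / (p_E p_B) with p_i = y_i·P.
This yields a degree-2 equation in X; solving on (0,1), X = 0.369.

X = 0.369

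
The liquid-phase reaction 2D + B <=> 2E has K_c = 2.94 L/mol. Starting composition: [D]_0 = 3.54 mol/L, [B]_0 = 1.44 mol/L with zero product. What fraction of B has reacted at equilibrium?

Let X = conversion of B; extent ξ = 1.44·X mol/L.
Concentrations: [D] = 3.54 − 2.88X; [B] = 1.44 − 1.44X; [E] = 2.88X.
K_c = [E]^2 / ([D]^2 [B]).
Setting equal to 2.94 and solving for X on (0,1) gives X = 0.667.

X = 0.667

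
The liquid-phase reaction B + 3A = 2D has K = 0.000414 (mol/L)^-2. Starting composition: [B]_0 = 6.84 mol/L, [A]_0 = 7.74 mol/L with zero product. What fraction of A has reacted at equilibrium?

X = 0.164

Let X = conversion of A; extent ξ = 7.74X/3 mol/L.
Concentrations: [B] = 6.84 − 2.58X; [A] = 7.74 − 7.74X; [D] = 5.16X.
K = [D]^2 / ([B] [A]^3).
This equals 0.000414 at X = 0.164 (the root in 0 < X < 1).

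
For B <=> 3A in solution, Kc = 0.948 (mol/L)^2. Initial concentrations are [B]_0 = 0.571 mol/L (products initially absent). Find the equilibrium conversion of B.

Let X = conversion of B; extent ξ = 0.571·X mol/L.
Concentrations: [B] = 0.571 − 0.571X; [A] = 1.71X.
Kc = [A]^3 / ([B]).
Solving Kc = 0.948 for X ∈ (0,1): X = 0.401.

X = 0.401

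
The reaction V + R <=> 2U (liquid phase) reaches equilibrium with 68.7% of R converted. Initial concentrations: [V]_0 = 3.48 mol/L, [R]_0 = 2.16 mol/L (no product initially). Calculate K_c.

Let X = conversion of R.
Concentrations: [V] = 3.48 − 2.16X; [R] = 2.16 − 2.16X; [U] = 4.32X.
At X = 0.687: [V] = 2, [R] = 0.676, [U] = 2.97.
K_c = [U]^2 / ([V] [R]) = 6.53.

K_c = 6.53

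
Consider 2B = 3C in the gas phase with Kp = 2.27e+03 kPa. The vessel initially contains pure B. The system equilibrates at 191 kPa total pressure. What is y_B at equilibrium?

y_B = 0.205

Let X = conversion of B (basis 1 mol B); extent of reaction ξ = 0.5X.
Mole table: n_B = 1 − X; n_C = 1.5X.
Summing: n_T = 1 + 0.5X.
y_i = n_i/n_T, p_i = y_i·P. Kp = p_C^3 / (p_B^2).
Substituting and setting equal to 2.27e+03 kPa gives a polynomial in X; the root in (0,1) is X = 0.721.
Then n_B = 0.279, n_T = 1.36, so y_B = 0.205.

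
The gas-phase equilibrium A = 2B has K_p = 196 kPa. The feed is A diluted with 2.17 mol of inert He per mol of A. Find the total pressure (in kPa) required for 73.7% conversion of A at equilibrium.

Take 1 mol A as basis and let X be its fractional conversion, so ξ = X.
Species balance: n_A = 1 − X; n_B = 2X; n_I = 2.17 (inert).
Summing: n_T = 3.17 + X.
K_p = p_B^2 / (p_A) with p_i = (n_i/n_T)·P.
At X = 0.737: the mole-fraction product g(X) = Π y_i^ν_i = 2.114. Since K_p = g(X)·P^{1}, P = (K_p/g)^(1/1) = (196/2.114)^(1/1) = 92.7 kPa.

P = 92.7 kPa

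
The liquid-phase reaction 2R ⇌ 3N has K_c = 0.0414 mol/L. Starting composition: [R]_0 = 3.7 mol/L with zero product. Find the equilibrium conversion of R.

Let X = conversion of R; extent ξ = 3.7X/2 mol/L.
Concentrations: [R] = 3.7 − 3.7X; [N] = 5.55X.
K_c = [N]^3 / ([R]^2).
Equating to 0.0414 mol/L: the physical root is X = 0.135.

X = 0.135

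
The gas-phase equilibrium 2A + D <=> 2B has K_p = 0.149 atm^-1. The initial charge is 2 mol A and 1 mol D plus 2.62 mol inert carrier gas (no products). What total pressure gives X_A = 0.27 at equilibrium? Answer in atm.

Basis: 2 mol A initially; let X = conversion of A. Extent ξ = X.
At extent ξ: n_A = 2 − 2X; n_D = 1 − X; n_B = 2X; n_I = 2.62 (inert).
Summing: n_T = 5.62 − X.
K_p = p_B^2 / (p_A^2 p_D) with p_i = (n_i/n_T)·P.
At X = 0.27: the mole-fraction product g(X) = Π y_i^ν_i = 1.003. Since K_p = g(X)·P^{-1}, P = (g/K_p)^(1/1) = (1.003/0.149)^(1/1) = 6.73 atm.

P = 6.73 atm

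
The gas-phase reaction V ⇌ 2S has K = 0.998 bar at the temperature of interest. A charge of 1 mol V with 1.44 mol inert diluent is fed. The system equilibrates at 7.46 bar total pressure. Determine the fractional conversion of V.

X = 0.259

Let X = conversion of V (basis 1 mol V); extent of reaction ξ = X.
Mole table: n_V = 1 − X; n_S = 2X; n_I = 1.44 (inert).
n_T = Σnᵢ = 2.44 + X.
Mole fractions y_i = n_i/n_T; K = p_S^2 / (p_V) with p_i = y_i·P.
This yields a degree-2 equation in X; solving on (0,1), X = 0.259.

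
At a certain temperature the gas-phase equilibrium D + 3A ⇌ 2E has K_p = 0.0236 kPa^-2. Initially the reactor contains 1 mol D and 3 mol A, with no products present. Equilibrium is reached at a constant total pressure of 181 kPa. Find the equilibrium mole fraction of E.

y_E = 0.718

Basis: 1 mol D initially; let X = conversion of D. Extent ξ = X.
Moles: n_D = 1 − X; n_A = 3 − 3X; n_E = 2X.
n_T = Σnᵢ = 4 − 2X.
With p_i = (n_i/n_T)P, K_p = p_E^2 / (p_D p_A^3).
This yields a degree-4 equation in X; solving on (0,1), X = 0.836.
Then n_E = 1.67, n_T = 2.33, so y_E = 0.718.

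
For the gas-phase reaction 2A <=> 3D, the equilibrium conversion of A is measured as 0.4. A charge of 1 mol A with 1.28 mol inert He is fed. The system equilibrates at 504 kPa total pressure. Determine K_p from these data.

Take 1 mol A as basis and let X be its fractional conversion, so ξ = 0.5X.
Species balance: n_A = 1 − X; n_D = 1.5X; n_I = 1.28 (inert).
Total moles n_T = 2.28 + 0.5X.
At X = 0.4: n_A = 0.6, n_D = 0.6, n_T = 2.48.
p_i = (n_i/n_T)·P. K_p = p_D^3 / (p_A^2) = 122 kPa.

K_p = 122 kPa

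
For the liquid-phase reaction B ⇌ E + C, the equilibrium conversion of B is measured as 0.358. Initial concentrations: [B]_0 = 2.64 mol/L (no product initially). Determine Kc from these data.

Kc = 0.527 mol/L

Let X = conversion of B.
Concentrations: [B] = 2.64 − 2.64X; [E] = 2.64X; [C] = 2.64X.
At X = 0.358: [B] = 1.69, [E] = 0.945, [C] = 0.945.
Kc = [E] [C] / ([B]) = 0.527 mol/L.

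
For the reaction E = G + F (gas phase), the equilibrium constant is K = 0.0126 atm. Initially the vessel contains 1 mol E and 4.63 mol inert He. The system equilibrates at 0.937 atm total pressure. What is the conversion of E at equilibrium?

Let X = conversion of E (basis 1 mol E); extent of reaction ξ = X.
At extent ξ: n_E = 1 − X; n_G = X; n_F = X; n_I = 4.63 (inert).
Total moles n_T = 5.63 + X.
Mole fractions y_i = n_i/n_T; K = p_G p_F / (p_E) with p_i = y_i·P.
Substituting and setting equal to 0.0126 atm gives a polynomial in X; the root in (0,1) is X = 0.244.

X = 0.244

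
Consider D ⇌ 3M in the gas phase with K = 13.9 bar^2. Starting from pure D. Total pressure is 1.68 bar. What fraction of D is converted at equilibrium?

Take 1 mol D as basis and let X be its fractional conversion, so ξ = X.
Moles: n_D = 1 − X; n_M = 3X.
Total moles n_T = 1 + 2X.
y_i = n_i/n_T, p_i = y_i·P. K = p_M^3 / (p_D).
This yields a degree-3 equation in X; solving on (0,1), X = 0.686.

X = 0.686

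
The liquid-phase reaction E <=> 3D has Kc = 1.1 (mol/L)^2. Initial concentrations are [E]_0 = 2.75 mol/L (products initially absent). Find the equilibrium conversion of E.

X = 0.165

Let X = conversion of E; extent ξ = 2.75·X mol/L.
Concentrations: [E] = 2.75 − 2.75X; [D] = 8.25X.
Kc = [D]^3 / ([E]).
Solving Kc = 1.1 for X ∈ (0,1): X = 0.165.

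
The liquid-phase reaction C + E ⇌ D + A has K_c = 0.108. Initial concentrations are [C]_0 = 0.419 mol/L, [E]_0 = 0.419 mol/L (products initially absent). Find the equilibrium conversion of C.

X = 0.247

Let X = conversion of C; extent ξ = 0.419·X mol/L.
Concentrations: [C] = 0.419 − 0.419X; [E] = 0.419 − 0.419X; [D] = 0.419X; [A] = 0.419X.
K_c = [D] [A] / ([C] [E]).
This equals 0.108 at X = 0.247 (the root in 0 < X < 1).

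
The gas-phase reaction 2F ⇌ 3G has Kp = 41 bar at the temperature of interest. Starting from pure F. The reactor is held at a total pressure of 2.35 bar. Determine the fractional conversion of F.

X = 0.754

Basis: 1 mol F initially; let X = conversion of F. Extent ξ = 0.5X.
At extent ξ: n_F = 1 − X; n_G = 1.5X.
Summing: n_T = 1 + 0.5X.
Mole fractions y_i = n_i/n_T; Kp = p_G^3 / (p_F^2) with p_i = y_i·P.
Setting this equal to 41 bar and taking the physical root (0 < X < 1) gives X = 0.754.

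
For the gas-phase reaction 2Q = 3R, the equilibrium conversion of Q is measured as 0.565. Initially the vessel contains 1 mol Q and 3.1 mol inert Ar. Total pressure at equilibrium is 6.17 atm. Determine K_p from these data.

Take 1 mol Q as basis and let X be its fractional conversion, so ξ = 0.5X.
At extent ξ: n_Q = 1 − X; n_R = 1.5X; n_I = 3.1 (inert).
Total moles n_T = 4.1 + 0.5X.
At X = 0.565: n_Q = 0.435, n_R = 0.847, n_T = 4.38.
p_i = (n_i/n_T)·P. K_p = p_R^3 / (p_Q^2) = 4.53 atm.

K_p = 4.53 atm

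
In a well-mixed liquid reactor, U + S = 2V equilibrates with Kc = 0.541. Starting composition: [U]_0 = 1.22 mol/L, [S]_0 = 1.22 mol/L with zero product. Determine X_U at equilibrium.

X = 0.269

Let X = conversion of U; extent ξ = 1.22·X mol/L.
Concentrations: [U] = 1.22 − 1.22X; [S] = 1.22 − 1.22X; [V] = 2.44X.
Kc = [V]^2 / ([U] [S]).
Solving Kc = 0.541 for X ∈ (0,1): X = 0.269.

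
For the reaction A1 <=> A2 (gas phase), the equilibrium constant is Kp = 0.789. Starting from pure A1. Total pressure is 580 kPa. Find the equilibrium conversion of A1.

X = 0.441

Basis: 1 mol A1 initially; let X = conversion of A1. Extent ξ = X.
Species balance: n_A1 = 1 − X; n_A2 = X.
Since Δν = 0, n_T = 1 throughout.
Mole fractions y_i = n_i/n_T; Kp = p_A2 / (p_A1) with p_i = y_i·P.
Setting this equal to 0.789 and taking the physical root (0 < X < 1) gives X = 0.441.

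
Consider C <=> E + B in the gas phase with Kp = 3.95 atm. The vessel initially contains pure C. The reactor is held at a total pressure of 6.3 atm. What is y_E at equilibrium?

Let X = conversion of C (basis 1 mol C); extent of reaction ξ = X.
Mole table: n_C = 1 − X; n_E = X; n_B = X.
n_T = Σnᵢ = 1 + X.
y_i = n_i/n_T, p_i = y_i·P. Kp = p_E p_B / (p_C).
Equating to 3.95 atm and solving on 0 < X < 1: X = 0.621.
Then n_E = 0.621, n_T = 1.62, so y_E = 0.383.

y_E = 0.383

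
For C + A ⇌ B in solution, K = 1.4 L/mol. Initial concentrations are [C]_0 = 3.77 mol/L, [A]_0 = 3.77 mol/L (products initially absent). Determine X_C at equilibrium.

Let X = conversion of C; extent ξ = 3.77·X mol/L.
Concentrations: [C] = 3.77 − 3.77X; [A] = 3.77 − 3.77X; [B] = 3.77X.
K = [B] / ([C] [A]).
Solving K = 1.4 for X ∈ (0,1): X = 0.649.

X = 0.649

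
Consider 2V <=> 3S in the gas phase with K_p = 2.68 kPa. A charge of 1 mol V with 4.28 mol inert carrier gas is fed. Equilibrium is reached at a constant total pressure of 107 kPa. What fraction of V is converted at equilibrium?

X = 0.276

Take 1 mol V as basis and let X be its fractional conversion, so ξ = 0.5X.
At extent ξ: n_V = 1 − X; n_S = 1.5X; n_I = 4.28 (inert).
n_T = Σnᵢ = 5.28 + 0.5X.
With p_i = (n_i/n_T)P, K_p = p_S^3 / (p_V^2).
Setting this equal to 2.68 kPa and taking the physical root (0 < X < 1) gives X = 0.276.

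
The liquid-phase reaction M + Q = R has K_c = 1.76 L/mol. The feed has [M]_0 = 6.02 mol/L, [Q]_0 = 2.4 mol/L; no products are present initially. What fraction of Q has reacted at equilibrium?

X = 0.874

Let X = conversion of Q; extent ξ = 2.4·X mol/L.
Concentrations: [M] = 6.02 − 2.4X; [Q] = 2.4 − 2.4X; [R] = 2.4X.
K_c = [R] / ([M] [Q]).
Setting equal to 1.76 and solving for X on (0,1) gives X = 0.874.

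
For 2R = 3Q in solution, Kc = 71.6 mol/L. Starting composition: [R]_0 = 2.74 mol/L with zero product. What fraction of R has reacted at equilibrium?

Let X = conversion of R; extent ξ = 2.74X/2 mol/L.
Concentrations: [R] = 2.74 − 2.74X; [Q] = 4.11X.
Kc = [Q]^3 / ([R]^2).
Solving Kc = 71.6 for X ∈ (0,1): X = 0.761.

X = 0.761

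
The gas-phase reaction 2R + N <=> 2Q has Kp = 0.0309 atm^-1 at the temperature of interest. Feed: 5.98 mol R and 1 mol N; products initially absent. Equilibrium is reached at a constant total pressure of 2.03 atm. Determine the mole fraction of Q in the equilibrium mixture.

y_Q = 0.069

Basis: 1 mol N initially; let X = conversion of N. Extent ξ = X.
Mole table: n_R = 5.98 − 2X; n_N = 1 − X; n_Q = 2X.
n_T = Σnᵢ = 6.98 − X.
Mole fractions y_i = n_i/n_T; Kp = p_Q^2 / (p_R^2 p_N) with p_i = y_i·P.
This yields a degree-3 equation in X; solving on (0,1), X = 0.233.
Then n_Q = 0.466, n_T = 6.75, so y_Q = 0.069.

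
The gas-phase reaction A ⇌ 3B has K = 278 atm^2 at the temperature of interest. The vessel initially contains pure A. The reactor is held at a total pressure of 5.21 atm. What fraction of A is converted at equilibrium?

Take 1 mol A as basis and let X be its fractional conversion, so ξ = X.
Species balance: n_A = 1 − X; n_B = 3X.
n_T = Σnᵢ = 1 + 2X.
y_i = n_i/n_T, p_i = y_i·P. K = p_B^3 / (p_A).
This yields a degree-3 equation in X; solving on (0,1), X = 0.800.

X = 0.800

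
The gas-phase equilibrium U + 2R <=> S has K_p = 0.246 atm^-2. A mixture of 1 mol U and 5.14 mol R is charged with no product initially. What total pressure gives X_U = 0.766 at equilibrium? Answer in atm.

P = 4.66 atm

Take 1 mol U as basis and let X be its fractional conversion, so ξ = X.
At extent ξ: n_U = 1 − X; n_R = 5.14 − 2X; n_S = X.
Summing: n_T = 6.14 − 2X.
K_p = p_S / (p_U p_R^2) with p_i = (n_i/n_T)·P.
At X = 0.766: the mole-fraction product g(X) = Π y_i^ν_i = 5.34. Since K_p = g(X)·P^{-2}, P = (g/K_p)^(1/2) = (5.34/0.246)^(1/2) = 4.66 atm.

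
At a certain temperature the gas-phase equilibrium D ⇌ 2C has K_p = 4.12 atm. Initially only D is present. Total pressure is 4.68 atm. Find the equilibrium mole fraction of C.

y_C = 0.596

Take 1 mol D as basis and let X be its fractional conversion, so ξ = X.
Species balance: n_D = 1 − X; n_C = 2X.
n_T = Σnᵢ = 1 + X.
y_i = n_i/n_T, p_i = y_i·P. K_p = p_C^2 / (p_D).
This yields a degree-2 equation in X; solving on (0,1), X = 0.425.
Then n_C = 0.849, n_T = 1.42, so y_C = 0.596.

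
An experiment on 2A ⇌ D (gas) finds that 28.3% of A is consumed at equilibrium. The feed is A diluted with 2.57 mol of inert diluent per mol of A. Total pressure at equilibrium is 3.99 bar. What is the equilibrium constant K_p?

K_p = 0.237 bar^-1

Let X = conversion of A (basis 1 mol A); extent of reaction ξ = 0.5X.
At extent ξ: n_A = 1 − X; n_D = 0.5X; n_I = 2.57 (inert).
n_T = Σnᵢ = 3.57 − 0.5X.
At X = 0.283: n_A = 0.717, n_D = 0.141, n_T = 3.43.
p_i = (n_i/n_T)·P. K_p = p_D / (p_A^2) = 0.237 bar^-1.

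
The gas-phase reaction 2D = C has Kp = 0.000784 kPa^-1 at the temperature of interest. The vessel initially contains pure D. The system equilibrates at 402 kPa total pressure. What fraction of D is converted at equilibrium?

X = 0.335

Take 1 mol D as basis and let X be its fractional conversion, so ξ = 0.5X.
Moles: n_D = 1 − X; n_C = 0.5X.
Total moles n_T = 1 − 0.5X.
y_i = n_i/n_T, p_i = y_i·P. Kp = p_C / (p_D^2).
Setting this equal to 0.000784 kPa^-1 and taking the physical root (0 < X < 1) gives X = 0.335.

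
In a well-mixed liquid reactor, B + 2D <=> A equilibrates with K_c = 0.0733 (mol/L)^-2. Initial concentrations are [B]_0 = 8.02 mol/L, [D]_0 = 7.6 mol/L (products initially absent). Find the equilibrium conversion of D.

Let X = conversion of D; extent ξ = 7.6X/2 mol/L.
Concentrations: [B] = 8.02 − 3.8X; [D] = 7.6 − 7.6X; [A] = 3.8X.
K_c = [A] / ([B] [D]^2).
This equals 0.0733 at X = 0.669 (the root in 0 < X < 1).

X = 0.669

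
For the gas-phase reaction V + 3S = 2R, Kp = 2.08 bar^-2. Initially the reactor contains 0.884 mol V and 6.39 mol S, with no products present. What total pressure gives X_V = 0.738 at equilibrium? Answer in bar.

Let X = conversion of V (basis 0.884 mol V); extent of reaction ξ = 0.884X.
At extent ξ: n_V = 0.884 − 0.884X; n_S = 6.39 − 2.65X; n_R = 1.77X.
Summing: n_T = 7.27 − 1.77X.
Kp = p_R^2 / (p_V p_S^3) with p_i = (n_i/n_T)·P.
At X = 0.738: the mole-fraction product g(X) = Π y_i^ν_i = 3.007. Since Kp = g(X)·P^{-2}, P = (g/Kp)^(1/2) = (3.007/2.08)^(1/2) = 1.2 bar.

P = 1.2 bar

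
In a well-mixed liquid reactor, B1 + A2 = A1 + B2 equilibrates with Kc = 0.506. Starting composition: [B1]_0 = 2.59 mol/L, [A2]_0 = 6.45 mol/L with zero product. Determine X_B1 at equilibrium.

X = 0.610

Let X = conversion of B1; extent ξ = 2.59·X mol/L.
Concentrations: [B1] = 2.59 − 2.59X; [A2] = 6.45 − 2.59X; [A1] = 2.59X; [B2] = 2.59X.
Kc = [A1] [B2] / ([B1] [A2]).
Equating to 0.506: the physical root is X = 0.610.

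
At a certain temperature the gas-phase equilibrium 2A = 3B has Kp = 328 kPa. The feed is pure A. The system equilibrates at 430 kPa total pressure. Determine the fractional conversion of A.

Basis: 1 mol A initially; let X = conversion of A. Extent ξ = 0.5X.
Moles: n_A = 1 − X; n_B = 1.5X.
Summing: n_T = 1 + 0.5X.
y_i = n_i/n_T, p_i = y_i·P. Kp = p_B^3 / (p_A^2).
This yields a degree-3 equation in X; solving on (0,1), X = 0.442.

X = 0.442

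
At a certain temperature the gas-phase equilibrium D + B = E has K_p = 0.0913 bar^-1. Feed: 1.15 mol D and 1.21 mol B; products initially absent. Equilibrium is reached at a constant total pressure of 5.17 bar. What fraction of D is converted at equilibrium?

X = 0.180

Basis: 1.15 mol D initially; let X = conversion of D. Extent ξ = 1.15X.
At extent ξ: n_D = 1.15 − 1.15X; n_B = 1.21 − 1.15X; n_E = 1.15X.
Summing: n_T = 2.36 − 1.15X.
With p_i = (n_i/n_T)P, K_p = p_E / (p_D p_B).
This yields a degree-2 equation in X; solving on (0,1), X = 0.180.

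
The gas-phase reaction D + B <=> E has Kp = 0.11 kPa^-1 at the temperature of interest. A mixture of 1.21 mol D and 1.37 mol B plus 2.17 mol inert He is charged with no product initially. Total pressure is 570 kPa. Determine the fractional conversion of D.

Let X = conversion of D (basis 1.21 mol D); extent of reaction ξ = 1.21X.
Moles: n_D = 1.21 − 1.21X; n_B = 1.37 − 1.21X; n_E = 1.21X; n_I = 2.17 (inert).
n_T = Σnᵢ = 4.75 − 1.21X.
Mole fractions y_i = n_i/n_T; Kp = p_E / (p_D p_B) with p_i = y_i·P.
Equating to 0.11 kPa^-1 and solving on 0 < X < 1: X = 0.851.

X = 0.851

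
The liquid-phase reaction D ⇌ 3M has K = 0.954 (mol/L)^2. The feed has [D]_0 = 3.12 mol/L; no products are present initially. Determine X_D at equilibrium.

X = 0.146

Let X = conversion of D; extent ξ = 3.12·X mol/L.
Concentrations: [D] = 3.12 − 3.12X; [M] = 9.36X.
K = [M]^3 / ([D]).
Equating to 0.954 (mol/L)^2: the physical root is X = 0.146.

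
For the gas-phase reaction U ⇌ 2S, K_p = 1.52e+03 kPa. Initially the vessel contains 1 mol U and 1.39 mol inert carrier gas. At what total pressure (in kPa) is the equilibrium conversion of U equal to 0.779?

P = 439 kPa

Take 1 mol U as basis and let X be its fractional conversion, so ξ = X.
Moles: n_U = 1 − X; n_S = 2X; n_I = 1.39 (inert).
Summing: n_T = 2.39 + X.
K_p = p_S^2 / (p_U) with p_i = (n_i/n_T)·P.
At X = 0.779: the mole-fraction product g(X) = Π y_i^ν_i = 3.466. Since K_p = g(X)·P^{1}, P = (K_p/g)^(1/1) = (1.52e+03/3.466)^(1/1) = 439 kPa.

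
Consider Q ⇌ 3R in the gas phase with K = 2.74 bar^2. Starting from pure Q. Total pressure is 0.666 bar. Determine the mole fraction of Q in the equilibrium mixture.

Take 1 mol Q as basis and let X be its fractional conversion, so ξ = X.
Species balance: n_Q = 1 − X; n_R = 3X.
Summing: n_T = 1 + 2X.
With p_i = (n_i/n_T)P, K = p_R^3 / (p_Q).
Setting this equal to 2.74 bar^2 and taking the physical root (0 < X < 1) gives X = 0.724.
Then n_Q = 0.276, n_T = 2.45, so y_Q = 0.113.

y_Q = 0.113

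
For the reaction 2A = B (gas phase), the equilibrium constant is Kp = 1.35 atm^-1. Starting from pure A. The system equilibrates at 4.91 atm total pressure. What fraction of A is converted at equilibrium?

X = 0.809

Basis: 1 mol A initially; let X = conversion of A. Extent ξ = 0.5X.
Moles: n_A = 1 − X; n_B = 0.5X.
Summing: n_T = 1 − 0.5X.
y_i = n_i/n_T, p_i = y_i·P. Kp = p_B / (p_A^2).
This yields a degree-2 equation in X; solving on (0,1), X = 0.809.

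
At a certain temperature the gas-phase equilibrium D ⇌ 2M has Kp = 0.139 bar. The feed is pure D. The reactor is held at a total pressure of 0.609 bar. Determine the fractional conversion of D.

Basis: 1 mol D initially; let X = conversion of D. Extent ξ = X.
Moles: n_D = 1 − X; n_M = 2X.
Total moles n_T = 1 + X.
y_i = n_i/n_T, p_i = y_i·P. Kp = p_M^2 / (p_D).
This yields a degree-2 equation in X; solving on (0,1), X = 0.232.

X = 0.232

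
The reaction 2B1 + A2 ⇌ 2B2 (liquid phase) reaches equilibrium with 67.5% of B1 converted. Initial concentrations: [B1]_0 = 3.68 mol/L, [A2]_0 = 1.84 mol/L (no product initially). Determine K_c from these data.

K_c = 7.21 L/mol

Let X = conversion of B1.
Concentrations: [B1] = 3.68 − 3.68X; [A2] = 1.84 − 1.84X; [B2] = 3.68X.
At X = 0.675: [B1] = 1.2, [A2] = 0.598, [B2] = 2.48.
K_c = [B2]^2 / ([B1]^2 [A2]) = 7.21 L/mol.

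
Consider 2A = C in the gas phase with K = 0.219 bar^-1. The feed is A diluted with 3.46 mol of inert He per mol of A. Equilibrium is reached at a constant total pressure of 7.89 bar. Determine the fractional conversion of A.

Let X = conversion of A (basis 1 mol A); extent of reaction ξ = 0.5X.
Mole table: n_A = 1 − X; n_C = 0.5X; n_I = 3.46 (inert).
Total moles n_T = 4.46 − 0.5X.
With p_i = (n_i/n_T)P, K = p_C / (p_A^2).
Substituting and setting equal to 0.219 bar^-1 gives a polynomial in X; the root in (0,1) is X = 0.345.

X = 0.345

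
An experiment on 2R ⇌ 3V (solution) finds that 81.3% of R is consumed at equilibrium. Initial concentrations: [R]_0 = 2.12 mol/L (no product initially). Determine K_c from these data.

K_c = 110 mol/L

Let X = conversion of R.
Concentrations: [R] = 2.12 − 2.12X; [V] = 3.18X.
At X = 0.813: [R] = 0.396, [V] = 2.59.
K_c = [V]^3 / ([R]^2) = 110 mol/L.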